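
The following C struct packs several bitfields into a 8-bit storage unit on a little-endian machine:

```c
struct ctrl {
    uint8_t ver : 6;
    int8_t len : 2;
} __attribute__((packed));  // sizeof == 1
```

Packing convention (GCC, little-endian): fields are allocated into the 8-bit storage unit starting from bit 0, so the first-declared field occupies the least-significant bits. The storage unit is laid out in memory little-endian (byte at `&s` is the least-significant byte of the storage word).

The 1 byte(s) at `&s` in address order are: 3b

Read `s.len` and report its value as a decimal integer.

[0]=0x3b (little-endian) → word 0x3b
ver:6 @ bit 0 → (0x3b>>0)&0x3f = 0x3b
len:2 @ bit 6 → (0x3b>>6)&0x3 = 0x0  ←
len signed 2b, MSB=0: value = 0

0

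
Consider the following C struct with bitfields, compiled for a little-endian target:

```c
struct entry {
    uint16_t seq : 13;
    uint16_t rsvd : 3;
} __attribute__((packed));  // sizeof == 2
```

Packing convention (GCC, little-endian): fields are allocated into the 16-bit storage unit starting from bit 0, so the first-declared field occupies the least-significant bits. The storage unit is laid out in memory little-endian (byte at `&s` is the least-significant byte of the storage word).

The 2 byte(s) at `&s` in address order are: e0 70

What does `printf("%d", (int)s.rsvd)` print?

3

[0]=0xe0 [1]=0x70 (little-endian) → word 0x70e0
seq [0+:13] = (word>>0) & 0x1fff = 4320
rsvd [13+:3] = (word>>13) & 0x7 = 3  ←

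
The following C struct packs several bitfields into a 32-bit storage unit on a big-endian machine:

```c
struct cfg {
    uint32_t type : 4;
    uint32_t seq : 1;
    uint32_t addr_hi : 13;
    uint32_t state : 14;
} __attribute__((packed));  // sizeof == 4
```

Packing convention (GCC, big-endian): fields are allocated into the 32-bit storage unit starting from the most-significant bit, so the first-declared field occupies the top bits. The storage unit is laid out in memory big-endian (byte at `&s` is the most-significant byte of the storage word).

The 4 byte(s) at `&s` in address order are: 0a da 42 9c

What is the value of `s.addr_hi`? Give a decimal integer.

[0]=0x0a [1]=0xda [2]=0x42 [3]=0x9c (big-endian) → word 0x0ada429c
type [28+:4] = (word>>28) & 0xf = 0
seq [27+:1] = (word>>27) & 0x1 = 1
addr_hi [14+:13] = (word>>14) & 0x1fff = 2921  ←
state [0+:14] = (word>>0) & 0x3fff = 668

2921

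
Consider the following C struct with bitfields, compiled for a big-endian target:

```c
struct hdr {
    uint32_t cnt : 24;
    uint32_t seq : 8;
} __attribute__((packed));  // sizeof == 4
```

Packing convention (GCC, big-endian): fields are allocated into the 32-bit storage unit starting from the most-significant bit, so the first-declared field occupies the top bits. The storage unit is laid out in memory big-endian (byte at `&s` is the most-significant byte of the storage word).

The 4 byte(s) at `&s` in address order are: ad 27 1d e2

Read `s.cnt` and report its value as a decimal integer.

11347741

[0]=0xad [1]=0x27 [2]=0x1d [3]=0xe2 (big-endian) → word 0xad271de2
cnt:24 @ bit 8 → (0xad271de2>>8)&0xffffff = 0xad271d  ←
seq:8 @ bit 0 → (0xad271de2>>0)&0xff = 0xe2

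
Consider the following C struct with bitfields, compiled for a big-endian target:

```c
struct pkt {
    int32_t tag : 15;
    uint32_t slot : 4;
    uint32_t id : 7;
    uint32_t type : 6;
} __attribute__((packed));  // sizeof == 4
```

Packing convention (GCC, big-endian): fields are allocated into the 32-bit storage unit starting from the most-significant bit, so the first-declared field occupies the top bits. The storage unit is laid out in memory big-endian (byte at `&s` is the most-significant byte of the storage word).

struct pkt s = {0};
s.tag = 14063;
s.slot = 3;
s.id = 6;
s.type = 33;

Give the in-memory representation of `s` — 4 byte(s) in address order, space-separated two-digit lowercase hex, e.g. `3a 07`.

[17+:15] tag=14063 & 0x7fff = 0x36ef; word=0x6dde0000
[13+:4] slot=3 & 0xf = 0x3; word=0x6dde6000
[6+:7] id=6 & 0x7f = 0x6; word=0x6dde6180
[0+:6] type=33 & 0x3f = 0x21; word=0x6dde61a1
word = 0x6dde61a1 → big-endian bytes:
  [0]=0x6d  [1]=0xde  [2]=0x61  [3]=0xa1

6d de 61 a1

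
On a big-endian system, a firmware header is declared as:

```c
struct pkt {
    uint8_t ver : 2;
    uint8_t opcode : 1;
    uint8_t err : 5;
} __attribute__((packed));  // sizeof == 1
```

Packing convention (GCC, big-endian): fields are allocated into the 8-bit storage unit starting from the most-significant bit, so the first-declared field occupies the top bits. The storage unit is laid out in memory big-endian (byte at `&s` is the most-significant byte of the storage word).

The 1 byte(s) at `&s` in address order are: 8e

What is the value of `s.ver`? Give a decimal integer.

2

[0]=0x8e (big-endian) → word 0x8e
ver [6+:2] = (word>>6) & 0x3 = 2  ←
opcode [5+:1] = (word>>5) & 0x1 = 0
err [0+:5] = (word>>0) & 0x1f = 14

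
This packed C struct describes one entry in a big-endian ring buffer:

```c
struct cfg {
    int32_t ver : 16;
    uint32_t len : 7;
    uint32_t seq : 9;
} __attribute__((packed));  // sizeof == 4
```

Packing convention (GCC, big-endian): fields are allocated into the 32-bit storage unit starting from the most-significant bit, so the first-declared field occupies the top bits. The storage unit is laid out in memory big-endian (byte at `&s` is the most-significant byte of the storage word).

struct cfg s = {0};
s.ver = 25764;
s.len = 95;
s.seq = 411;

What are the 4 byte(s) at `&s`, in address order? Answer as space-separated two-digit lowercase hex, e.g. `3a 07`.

[16+:16] ver=25764 & 0xffff = 0x64a4; word=0x64a40000
[9+:7] len=95 & 0x7f = 0x5f; word=0x64a4be00
[0+:9] seq=411 & 0x1ff = 0x19b; word=0x64a4bf9b
word = 0x64a4bf9b → big-endian bytes:
  [0]=0x64  [1]=0xa4  [2]=0xbf  [3]=0x9b

64 a4 bf 9b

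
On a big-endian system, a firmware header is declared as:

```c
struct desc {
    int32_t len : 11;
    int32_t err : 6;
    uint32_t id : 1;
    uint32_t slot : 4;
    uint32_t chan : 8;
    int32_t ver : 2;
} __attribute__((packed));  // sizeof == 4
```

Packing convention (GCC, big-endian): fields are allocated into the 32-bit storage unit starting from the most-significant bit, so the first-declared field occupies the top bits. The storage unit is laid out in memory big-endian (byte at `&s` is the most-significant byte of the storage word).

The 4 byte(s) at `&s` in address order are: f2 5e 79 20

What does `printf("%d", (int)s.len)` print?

-110

[0]=0xf2 [1]=0x5e [2]=0x79 [3]=0x20 (big-endian) → word 0xf25e7920
len:11 @ bit 21 → (0xf25e7920>>21)&0x7ff = 0x792  ←
err:6 @ bit 15 → (0xf25e7920>>15)&0x3f = 0x3c
id:1 @ bit 14 → (0xf25e7920>>14)&0x1 = 0x1
slot:4 @ bit 10 → (0xf25e7920>>10)&0xf = 0xe
chan:8 @ bit 2 → (0xf25e7920>>2)&0xff = 0x48
ver:2 @ bit 0 → (0xf25e7920>>0)&0x3 = 0x0
len signed 11b, MSB=1: 1938 - 2048 = -110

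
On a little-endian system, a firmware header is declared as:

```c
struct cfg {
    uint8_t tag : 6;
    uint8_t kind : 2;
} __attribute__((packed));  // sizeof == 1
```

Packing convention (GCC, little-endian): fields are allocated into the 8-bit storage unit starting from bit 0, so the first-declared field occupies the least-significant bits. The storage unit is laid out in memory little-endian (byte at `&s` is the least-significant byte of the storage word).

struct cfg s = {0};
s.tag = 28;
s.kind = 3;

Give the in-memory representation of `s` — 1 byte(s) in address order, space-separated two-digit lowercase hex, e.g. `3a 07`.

tag (6b) val=28 bits=0x1c at bit 0: 0x1c
kind (2b) val=3 bits=0x3 at bit 6: 0xdc
word = 0xdc → little-endian bytes:
  [0]=0xdc

dc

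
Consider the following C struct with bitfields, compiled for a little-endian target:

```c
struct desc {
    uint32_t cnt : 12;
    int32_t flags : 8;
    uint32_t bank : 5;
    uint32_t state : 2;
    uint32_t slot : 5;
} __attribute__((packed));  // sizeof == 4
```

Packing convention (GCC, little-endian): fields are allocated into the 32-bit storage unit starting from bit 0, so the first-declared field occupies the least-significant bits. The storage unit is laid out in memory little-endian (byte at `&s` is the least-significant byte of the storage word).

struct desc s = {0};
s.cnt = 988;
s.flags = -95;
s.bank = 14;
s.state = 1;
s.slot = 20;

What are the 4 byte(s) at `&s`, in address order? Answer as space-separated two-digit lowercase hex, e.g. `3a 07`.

[0+:12] cnt=988 & 0xfff = 0x3dc; word=0x000003dc
[12+:8] flags=-95 & 0xff = 0xa1; word=0x000a13dc
[20+:5] bank=14 & 0x1f = 0xe; word=0x00ea13dc
[25+:2] state=1 & 0x3 = 0x1; word=0x02ea13dc
[27+:5] slot=20 & 0x1f = 0x14; word=0xa2ea13dc
word = 0xa2ea13dc → little-endian bytes:
  [0]=0xdc  [1]=0x13  [2]=0xea  [3]=0xa2

dc 13 ea a2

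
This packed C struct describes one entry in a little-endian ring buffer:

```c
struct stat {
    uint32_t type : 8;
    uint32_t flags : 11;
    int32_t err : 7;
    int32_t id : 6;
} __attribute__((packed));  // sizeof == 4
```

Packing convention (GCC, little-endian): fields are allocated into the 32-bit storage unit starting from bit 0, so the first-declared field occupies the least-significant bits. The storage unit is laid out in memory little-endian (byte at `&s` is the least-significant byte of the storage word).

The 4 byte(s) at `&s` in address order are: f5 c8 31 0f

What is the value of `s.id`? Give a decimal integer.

[0]=0xf5 [1]=0xc8 [2]=0x31 [3]=0x0f (little-endian) → word 0x0f31c8f5
type:8 @ bit 0 → (0x0f31c8f5>>0)&0xff = 0xf5
flags:11 @ bit 8 → (0x0f31c8f5>>8)&0x7ff = 0x1c8
err:7 @ bit 19 → (0x0f31c8f5>>19)&0x7f = 0x66
id:6 @ bit 26 → (0x0f31c8f5>>26)&0x3f = 0x3  ←
id signed 6b, MSB=0: value = 3

3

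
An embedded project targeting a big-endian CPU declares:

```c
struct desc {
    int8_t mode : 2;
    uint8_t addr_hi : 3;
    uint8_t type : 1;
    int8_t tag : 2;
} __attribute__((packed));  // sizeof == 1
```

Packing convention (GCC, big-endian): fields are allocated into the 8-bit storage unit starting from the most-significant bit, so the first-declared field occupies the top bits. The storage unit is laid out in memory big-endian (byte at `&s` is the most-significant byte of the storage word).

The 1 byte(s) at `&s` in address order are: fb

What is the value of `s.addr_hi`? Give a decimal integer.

[0]=0xfb (big-endian) → word 0xfb
mode:2 @ bit 6 → (0xfb>>6)&0x3 = 0x3
addr_hi:3 @ bit 3 → (0xfb>>3)&0x7 = 0x7  ←
type:1 @ bit 2 → (0xfb>>2)&0x1 = 0x0
tag:2 @ bit 0 → (0xfb>>0)&0x3 = 0x3

7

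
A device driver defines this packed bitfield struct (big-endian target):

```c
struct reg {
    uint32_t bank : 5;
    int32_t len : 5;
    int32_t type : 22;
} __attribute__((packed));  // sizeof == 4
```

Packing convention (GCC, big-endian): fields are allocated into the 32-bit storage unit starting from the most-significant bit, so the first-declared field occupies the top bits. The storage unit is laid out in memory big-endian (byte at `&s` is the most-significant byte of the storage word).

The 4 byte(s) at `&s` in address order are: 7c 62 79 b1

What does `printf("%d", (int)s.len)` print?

[0]=0x7c [1]=0x62 [2]=0x79 [3]=0xb1 (big-endian) → word 0x7c6279b1
bank:5 @ bit 27 → (0x7c6279b1>>27)&0x1f = 0xf
len:5 @ bit 22 → (0x7c6279b1>>22)&0x1f = 0x11  ←
type:22 @ bit 0 → (0x7c6279b1>>0)&0x3fffff = 0x2279b1
len signed 5b, MSB=1: 17 - 32 = -15

-15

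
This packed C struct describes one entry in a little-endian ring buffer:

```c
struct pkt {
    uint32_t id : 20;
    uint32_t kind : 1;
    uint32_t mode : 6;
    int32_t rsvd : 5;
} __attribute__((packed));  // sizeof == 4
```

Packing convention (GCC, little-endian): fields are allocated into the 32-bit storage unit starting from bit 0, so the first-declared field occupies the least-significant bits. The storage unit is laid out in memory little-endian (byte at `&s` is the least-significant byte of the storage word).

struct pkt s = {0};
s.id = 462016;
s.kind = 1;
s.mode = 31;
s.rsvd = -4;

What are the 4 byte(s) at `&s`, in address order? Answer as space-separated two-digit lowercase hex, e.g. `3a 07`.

id (20b) val=462016 bits=0x70cc0 at bit 0: 0x00070cc0
kind (1b) val=1 bits=0x1 at bit 20: 0x00170cc0
mode (6b) val=31 bits=0x1f at bit 21: 0x03f70cc0
rsvd (5b) val=-4 bits=0x1c at bit 27: 0xe3f70cc0
word = 0xe3f70cc0 → little-endian bytes:
  [0]=0xc0  [1]=0x0c  [2]=0xf7  [3]=0xe3

c0 0c f7 e3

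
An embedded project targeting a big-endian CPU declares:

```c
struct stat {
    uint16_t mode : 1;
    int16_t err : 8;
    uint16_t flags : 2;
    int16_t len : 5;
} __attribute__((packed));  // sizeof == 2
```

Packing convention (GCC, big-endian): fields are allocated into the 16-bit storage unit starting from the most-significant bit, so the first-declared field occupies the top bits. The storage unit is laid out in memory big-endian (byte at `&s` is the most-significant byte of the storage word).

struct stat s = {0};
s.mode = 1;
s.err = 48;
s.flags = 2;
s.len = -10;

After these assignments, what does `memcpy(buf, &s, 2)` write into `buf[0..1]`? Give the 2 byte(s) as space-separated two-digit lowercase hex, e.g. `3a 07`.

98 56

[15+:1] mode=1 & 0x1 = 0x1; word=0x8000
[7+:8] err=48 & 0xff = 0x30; word=0x9800
[5+:2] flags=2 & 0x3 = 0x2; word=0x9840
[0+:5] len=-10 & 0x1f = 0x16; word=0x9856
word = 0x9856 → big-endian bytes:
  [0]=0x98  [1]=0x56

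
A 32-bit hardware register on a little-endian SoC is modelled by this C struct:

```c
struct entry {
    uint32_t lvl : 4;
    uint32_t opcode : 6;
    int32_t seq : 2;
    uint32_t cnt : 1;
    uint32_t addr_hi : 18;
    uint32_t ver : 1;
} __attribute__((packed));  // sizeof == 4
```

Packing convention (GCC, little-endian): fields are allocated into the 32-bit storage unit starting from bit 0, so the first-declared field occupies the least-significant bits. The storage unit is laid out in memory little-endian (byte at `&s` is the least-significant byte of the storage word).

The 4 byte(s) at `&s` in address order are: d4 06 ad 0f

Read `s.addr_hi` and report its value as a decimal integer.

[0]=0xd4 [1]=0x06 [2]=0xad [3]=0x0f (little-endian) → word 0x0fad06d4
lvl:4 @ bit 0 → (0x0fad06d4>>0)&0xf = 0x4
opcode:6 @ bit 4 → (0x0fad06d4>>4)&0x3f = 0x2d
seq:2 @ bit 10 → (0x0fad06d4>>10)&0x3 = 0x1
cnt:1 @ bit 12 → (0x0fad06d4>>12)&0x1 = 0x0
addr_hi:18 @ bit 13 → (0x0fad06d4>>13)&0x3ffff = 0x7d68  ←
ver:1 @ bit 31 → (0x0fad06d4>>31)&0x1 = 0x0

32104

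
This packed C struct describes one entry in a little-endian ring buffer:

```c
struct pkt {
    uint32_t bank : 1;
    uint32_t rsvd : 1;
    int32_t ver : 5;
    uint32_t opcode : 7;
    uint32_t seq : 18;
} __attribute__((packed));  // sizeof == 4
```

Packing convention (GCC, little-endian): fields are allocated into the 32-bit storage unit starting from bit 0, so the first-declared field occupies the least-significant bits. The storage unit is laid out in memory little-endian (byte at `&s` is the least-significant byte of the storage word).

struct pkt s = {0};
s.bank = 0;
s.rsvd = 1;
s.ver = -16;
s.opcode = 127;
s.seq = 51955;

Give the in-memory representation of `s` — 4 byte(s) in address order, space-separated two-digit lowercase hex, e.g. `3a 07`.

[0+:1] bank=0 & 0x1 = 0x0; word=0x00000000
[1+:1] rsvd=1 & 0x1 = 0x1; word=0x00000002
[2+:5] ver=-16 & 0x1f = 0x10; word=0x00000042
[7+:7] opcode=127 & 0x7f = 0x7f; word=0x00003fc2
[14+:18] seq=51955 & 0x3ffff = 0xcaf3; word=0x32bcffc2
word = 0x32bcffc2 → little-endian bytes:
  [0]=0xc2  [1]=0xff  [2]=0xbc  [3]=0x32

c2 ff bc 32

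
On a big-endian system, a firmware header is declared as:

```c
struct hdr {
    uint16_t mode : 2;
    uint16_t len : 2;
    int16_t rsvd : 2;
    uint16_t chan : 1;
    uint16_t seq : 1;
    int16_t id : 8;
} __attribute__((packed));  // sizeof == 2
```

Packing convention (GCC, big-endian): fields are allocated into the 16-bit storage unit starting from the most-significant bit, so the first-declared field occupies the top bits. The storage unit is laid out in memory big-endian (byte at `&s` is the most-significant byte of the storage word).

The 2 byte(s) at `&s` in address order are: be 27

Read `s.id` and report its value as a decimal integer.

[0]=0xbe [1]=0x27 (big-endian) → word 0xbe27
mode [14+:2] = (word>>14) & 0x3 = 2
len [12+:2] = (word>>12) & 0x3 = 3
rsvd [10+:2] = (word>>10) & 0x3 = 3
chan [9+:1] = (word>>9) & 0x1 = 1
seq [8+:1] = (word>>8) & 0x1 = 0
id [0+:8] = (word>>0) & 0xff = 39  ←
id signed 8b, MSB=0: value = 39

39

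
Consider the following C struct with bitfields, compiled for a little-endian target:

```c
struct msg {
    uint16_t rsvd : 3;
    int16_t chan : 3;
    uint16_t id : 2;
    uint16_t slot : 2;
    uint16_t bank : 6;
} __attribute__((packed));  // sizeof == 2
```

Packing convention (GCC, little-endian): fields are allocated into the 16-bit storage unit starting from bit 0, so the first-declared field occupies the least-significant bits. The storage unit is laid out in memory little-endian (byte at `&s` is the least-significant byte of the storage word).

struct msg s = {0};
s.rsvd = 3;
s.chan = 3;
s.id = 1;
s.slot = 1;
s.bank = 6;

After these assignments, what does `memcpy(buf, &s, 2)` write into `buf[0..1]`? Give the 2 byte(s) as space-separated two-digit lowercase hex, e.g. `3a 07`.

rsvd:3 = 3 → 0x3 << 0 → word 0x0003
chan:3 = 3 → 0x3 << 3 → word 0x001b
id:2 = 1 → 0x1 << 6 → word 0x005b
slot:2 = 1 → 0x1 << 8 → word 0x015b
bank:6 = 6 → 0x6 << 10 → word 0x195b
word = 0x195b → little-endian bytes:
  [0]=0x5b  [1]=0x19

5b 19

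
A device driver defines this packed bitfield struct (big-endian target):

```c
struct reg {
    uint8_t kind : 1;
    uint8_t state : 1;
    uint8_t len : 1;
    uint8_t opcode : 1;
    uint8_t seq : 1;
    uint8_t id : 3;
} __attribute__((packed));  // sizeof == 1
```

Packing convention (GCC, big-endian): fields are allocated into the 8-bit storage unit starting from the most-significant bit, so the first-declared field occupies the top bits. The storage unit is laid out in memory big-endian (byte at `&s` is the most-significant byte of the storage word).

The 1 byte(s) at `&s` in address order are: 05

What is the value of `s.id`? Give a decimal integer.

[0]=0x05 (big-endian) → word 0x05
kind [7+:1] = (word>>7) & 0x1 = 0
state [6+:1] = (word>>6) & 0x1 = 0
len [5+:1] = (word>>5) & 0x1 = 0
opcode [4+:1] = (word>>4) & 0x1 = 0
seq [3+:1] = (word>>3) & 0x1 = 0
id [0+:3] = (word>>0) & 0x7 = 5  ←

5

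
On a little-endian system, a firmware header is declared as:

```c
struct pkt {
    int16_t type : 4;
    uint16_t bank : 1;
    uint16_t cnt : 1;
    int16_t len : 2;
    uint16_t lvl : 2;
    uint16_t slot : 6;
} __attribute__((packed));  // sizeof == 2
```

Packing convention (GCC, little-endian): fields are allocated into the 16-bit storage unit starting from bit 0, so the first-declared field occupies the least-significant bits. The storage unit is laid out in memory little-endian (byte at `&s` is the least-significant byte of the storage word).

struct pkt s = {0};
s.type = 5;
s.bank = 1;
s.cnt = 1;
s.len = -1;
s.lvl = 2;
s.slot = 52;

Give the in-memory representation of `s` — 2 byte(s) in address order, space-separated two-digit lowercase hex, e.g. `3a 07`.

f5 d2

[0+:4] type=5 & 0xf = 0x5; word=0x0005
[4+:1] bank=1 & 0x1 = 0x1; word=0x0015
[5+:1] cnt=1 & 0x1 = 0x1; word=0x0035
[6+:2] len=-1 & 0x3 = 0x3; word=0x00f5
[8+:2] lvl=2 & 0x3 = 0x2; word=0x02f5
[10+:6] slot=52 & 0x3f = 0x34; word=0xd2f5
word = 0xd2f5 → little-endian bytes:
  [0]=0xf5  [1]=0xd2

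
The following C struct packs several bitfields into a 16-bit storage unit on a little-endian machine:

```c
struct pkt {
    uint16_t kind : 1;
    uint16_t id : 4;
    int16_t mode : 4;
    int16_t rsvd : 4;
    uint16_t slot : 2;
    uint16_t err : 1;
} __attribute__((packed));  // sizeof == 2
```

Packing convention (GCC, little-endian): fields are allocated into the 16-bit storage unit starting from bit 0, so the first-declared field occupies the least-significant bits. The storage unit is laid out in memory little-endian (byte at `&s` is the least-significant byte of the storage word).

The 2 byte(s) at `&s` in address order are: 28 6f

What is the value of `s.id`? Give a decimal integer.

4

[0]=0x28 [1]=0x6f (little-endian) → word 0x6f28
kind [0+:1] = (word>>0) & 0x1 = 0
id [1+:4] = (word>>1) & 0xf = 4  ←
mode [5+:4] = (word>>5) & 0xf = 9
rsvd [9+:4] = (word>>9) & 0xf = 7
slot [13+:2] = (word>>13) & 0x3 = 3
err [15+:1] = (word>>15) & 0x1 = 0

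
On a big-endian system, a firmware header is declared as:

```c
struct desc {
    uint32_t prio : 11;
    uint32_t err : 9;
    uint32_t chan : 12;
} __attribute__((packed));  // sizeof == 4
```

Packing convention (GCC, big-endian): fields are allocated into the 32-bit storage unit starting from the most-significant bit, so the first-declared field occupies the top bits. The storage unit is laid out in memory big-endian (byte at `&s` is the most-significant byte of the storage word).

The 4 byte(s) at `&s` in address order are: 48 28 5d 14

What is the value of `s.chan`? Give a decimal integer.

[0]=0x48 [1]=0x28 [2]=0x5d [3]=0x14 (big-endian) → word 0x48285d14
prio [21+:11] = (word>>21) & 0x7ff = 577
err [12+:9] = (word>>12) & 0x1ff = 133
chan [0+:12] = (word>>0) & 0xfff = 3348  ←

3348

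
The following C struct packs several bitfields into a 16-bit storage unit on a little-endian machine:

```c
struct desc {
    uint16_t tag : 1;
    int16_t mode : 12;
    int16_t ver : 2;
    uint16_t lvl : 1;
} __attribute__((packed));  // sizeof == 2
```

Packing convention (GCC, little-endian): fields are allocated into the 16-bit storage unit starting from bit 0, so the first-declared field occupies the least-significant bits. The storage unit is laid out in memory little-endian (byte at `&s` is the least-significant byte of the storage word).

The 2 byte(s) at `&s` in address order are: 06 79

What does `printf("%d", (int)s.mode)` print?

-893

[0]=0x06 [1]=0x79 (little-endian) → word 0x7906
tag:1 @ bit 0 → (0x7906>>0)&0x1 = 0x0
mode:12 @ bit 1 → (0x7906>>1)&0xfff = 0xc83  ←
ver:2 @ bit 13 → (0x7906>>13)&0x3 = 0x3
lvl:1 @ bit 15 → (0x7906>>15)&0x1 = 0x0
mode signed 12b, MSB=1: 3203 - 4096 = -893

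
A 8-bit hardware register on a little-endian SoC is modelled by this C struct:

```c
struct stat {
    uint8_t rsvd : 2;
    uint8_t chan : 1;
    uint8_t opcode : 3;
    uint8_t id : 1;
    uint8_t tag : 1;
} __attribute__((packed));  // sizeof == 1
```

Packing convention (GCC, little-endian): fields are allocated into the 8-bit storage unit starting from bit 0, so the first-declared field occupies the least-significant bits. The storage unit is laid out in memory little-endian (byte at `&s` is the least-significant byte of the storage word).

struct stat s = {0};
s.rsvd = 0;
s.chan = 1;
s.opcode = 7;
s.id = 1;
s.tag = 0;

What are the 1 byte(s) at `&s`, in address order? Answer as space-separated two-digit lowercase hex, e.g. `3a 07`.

[0+:2] rsvd=0 & 0x3 = 0x0; word=0x00
[2+:1] chan=1 & 0x1 = 0x1; word=0x04
[3+:3] opcode=7 & 0x7 = 0x7; word=0x3c
[6+:1] id=1 & 0x1 = 0x1; word=0x7c
[7+:1] tag=0 & 0x1 = 0x0; word=0x7c
word = 0x7c → little-endian bytes:
  [0]=0x7c

7c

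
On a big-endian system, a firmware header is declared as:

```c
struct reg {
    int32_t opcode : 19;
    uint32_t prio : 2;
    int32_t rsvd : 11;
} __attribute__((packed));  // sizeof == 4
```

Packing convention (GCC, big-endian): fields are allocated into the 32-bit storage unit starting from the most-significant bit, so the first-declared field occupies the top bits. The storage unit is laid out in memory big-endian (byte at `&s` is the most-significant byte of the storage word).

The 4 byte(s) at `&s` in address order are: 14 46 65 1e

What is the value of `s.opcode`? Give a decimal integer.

41523

[0]=0x14 [1]=0x46 [2]=0x65 [3]=0x1e (big-endian) → word 0x1446651e
opcode:19 @ bit 13 → (0x1446651e>>13)&0x7ffff = 0xa233  ←
prio:2 @ bit 11 → (0x1446651e>>11)&0x3 = 0x0
rsvd:11 @ bit 0 → (0x1446651e>>0)&0x7ff = 0x51e
opcode signed 19b, MSB=0: value = 41523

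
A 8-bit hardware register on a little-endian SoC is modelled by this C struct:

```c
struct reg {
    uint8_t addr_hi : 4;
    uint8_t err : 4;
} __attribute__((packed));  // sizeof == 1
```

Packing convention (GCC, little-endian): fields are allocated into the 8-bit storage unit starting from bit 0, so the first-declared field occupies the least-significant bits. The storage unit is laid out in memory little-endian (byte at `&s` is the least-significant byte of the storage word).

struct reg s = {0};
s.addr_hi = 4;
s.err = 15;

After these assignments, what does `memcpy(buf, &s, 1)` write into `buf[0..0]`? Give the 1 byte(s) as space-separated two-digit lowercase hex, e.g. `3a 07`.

addr_hi (4b) val=4 bits=0x4 at bit 0: 0x04
err (4b) val=15 bits=0xf at bit 4: 0xf4
word = 0xf4 → little-endian bytes:
  [0]=0xf4

f4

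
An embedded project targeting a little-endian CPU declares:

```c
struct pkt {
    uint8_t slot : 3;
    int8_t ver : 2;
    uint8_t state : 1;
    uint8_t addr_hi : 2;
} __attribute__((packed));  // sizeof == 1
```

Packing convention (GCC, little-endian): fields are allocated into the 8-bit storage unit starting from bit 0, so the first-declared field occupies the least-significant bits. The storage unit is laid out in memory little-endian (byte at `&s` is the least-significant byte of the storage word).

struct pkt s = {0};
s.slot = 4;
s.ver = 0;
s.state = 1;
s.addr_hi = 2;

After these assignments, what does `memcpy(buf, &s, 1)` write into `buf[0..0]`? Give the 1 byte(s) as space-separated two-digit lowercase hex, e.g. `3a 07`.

slot (3b) val=4 bits=0x4 at bit 0: 0x04
ver (2b) val=0 bits=0x0 at bit 3: 0x04
state (1b) val=1 bits=0x1 at bit 5: 0x24
addr_hi (2b) val=2 bits=0x2 at bit 6: 0xa4
word = 0xa4 → little-endian bytes:
  [0]=0xa4

a4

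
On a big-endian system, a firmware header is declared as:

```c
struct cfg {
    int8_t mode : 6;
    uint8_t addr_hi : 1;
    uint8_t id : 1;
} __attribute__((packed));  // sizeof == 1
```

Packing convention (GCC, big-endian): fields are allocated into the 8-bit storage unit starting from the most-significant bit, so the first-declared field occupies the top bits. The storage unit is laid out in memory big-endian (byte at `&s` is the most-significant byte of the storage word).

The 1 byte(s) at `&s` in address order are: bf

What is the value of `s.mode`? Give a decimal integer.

-17

[0]=0xbf (big-endian) → word 0xbf
mode:6 @ bit 2 → (0xbf>>2)&0x3f = 0x2f  ←
addr_hi:1 @ bit 1 → (0xbf>>1)&0x1 = 0x1
id:1 @ bit 0 → (0xbf>>0)&0x1 = 0x1
mode signed 6b, MSB=1: 47 - 64 = -17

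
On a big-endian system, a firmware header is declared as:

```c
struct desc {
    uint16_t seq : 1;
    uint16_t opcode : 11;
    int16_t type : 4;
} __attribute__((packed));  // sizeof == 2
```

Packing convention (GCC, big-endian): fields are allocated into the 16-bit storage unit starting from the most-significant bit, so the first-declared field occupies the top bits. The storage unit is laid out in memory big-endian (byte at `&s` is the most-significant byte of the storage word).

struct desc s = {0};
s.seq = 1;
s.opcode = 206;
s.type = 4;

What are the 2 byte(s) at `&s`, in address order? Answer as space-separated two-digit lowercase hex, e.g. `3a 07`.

seq:1 = 1 → 0x1 << 15 → word 0x8000
opcode:11 = 206 → 0xce << 4 → word 0x8ce0
type:4 = 4 → 0x4 << 0 → word 0x8ce4
word = 0x8ce4 → big-endian bytes:
  [0]=0x8c  [1]=0xe4

8c e4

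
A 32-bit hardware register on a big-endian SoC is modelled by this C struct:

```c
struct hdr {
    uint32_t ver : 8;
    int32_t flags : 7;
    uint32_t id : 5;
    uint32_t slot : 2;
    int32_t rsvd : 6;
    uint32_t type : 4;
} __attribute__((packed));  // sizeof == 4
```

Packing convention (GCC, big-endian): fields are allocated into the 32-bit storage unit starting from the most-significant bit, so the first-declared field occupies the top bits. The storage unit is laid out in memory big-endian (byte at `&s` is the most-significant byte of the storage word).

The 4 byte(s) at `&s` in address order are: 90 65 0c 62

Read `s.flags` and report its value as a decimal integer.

50

[0]=0x90 [1]=0x65 [2]=0x0c [3]=0x62 (big-endian) → word 0x90650c62
ver [24+:8] = (word>>24) & 0xff = 144
flags [17+:7] = (word>>17) & 0x7f = 50  ←
id [12+:5] = (word>>12) & 0x1f = 16
slot [10+:2] = (word>>10) & 0x3 = 3
rsvd [4+:6] = (word>>4) & 0x3f = 6
type [0+:4] = (word>>0) & 0xf = 2
flags signed 7b, MSB=0: value = 50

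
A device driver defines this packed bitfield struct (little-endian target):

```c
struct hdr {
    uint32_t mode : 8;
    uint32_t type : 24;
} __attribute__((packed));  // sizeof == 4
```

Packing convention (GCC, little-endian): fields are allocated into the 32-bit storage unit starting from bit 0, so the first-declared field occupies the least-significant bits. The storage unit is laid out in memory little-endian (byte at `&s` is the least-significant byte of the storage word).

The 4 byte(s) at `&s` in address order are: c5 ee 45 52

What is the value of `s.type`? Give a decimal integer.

5391854

[0]=0xc5 [1]=0xee [2]=0x45 [3]=0x52 (little-endian) → word 0x5245eec5
mode:8 @ bit 0 → (0x5245eec5>>0)&0xff = 0xc5
type:24 @ bit 8 → (0x5245eec5>>8)&0xffffff = 0x5245ee  ←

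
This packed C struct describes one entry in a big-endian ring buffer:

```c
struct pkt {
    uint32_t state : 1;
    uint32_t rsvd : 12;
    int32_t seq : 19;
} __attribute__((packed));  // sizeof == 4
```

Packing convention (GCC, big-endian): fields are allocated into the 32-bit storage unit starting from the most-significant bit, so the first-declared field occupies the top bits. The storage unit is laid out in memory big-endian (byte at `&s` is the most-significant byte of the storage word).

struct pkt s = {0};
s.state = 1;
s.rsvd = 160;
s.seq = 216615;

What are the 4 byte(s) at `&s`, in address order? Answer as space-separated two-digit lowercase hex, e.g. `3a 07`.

85 03 4e 27

state:1 = 1 → 0x1 << 31 → word 0x80000000
rsvd:12 = 160 → 0xa0 << 19 → word 0x85000000
seq:19 = 216615 → 0x34e27 << 0 → word 0x85034e27
word = 0x85034e27 → big-endian bytes:
  [0]=0x85  [1]=0x03  [2]=0x4e  [3]=0x27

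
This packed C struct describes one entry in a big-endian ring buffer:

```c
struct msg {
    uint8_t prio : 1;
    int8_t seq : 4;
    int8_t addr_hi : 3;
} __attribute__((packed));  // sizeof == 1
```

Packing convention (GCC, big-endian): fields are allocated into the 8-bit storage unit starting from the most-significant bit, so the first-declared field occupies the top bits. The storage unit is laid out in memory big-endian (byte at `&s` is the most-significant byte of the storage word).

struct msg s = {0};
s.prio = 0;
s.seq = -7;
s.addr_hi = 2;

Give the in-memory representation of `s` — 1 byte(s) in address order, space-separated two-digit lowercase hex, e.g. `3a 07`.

[7+:1] prio=0 & 0x1 = 0x0; word=0x00
[3+:4] seq=-7 & 0xf = 0x9; word=0x48
[0+:3] addr_hi=2 & 0x7 = 0x2; word=0x4a
word = 0x4a → big-endian bytes:
  [0]=0x4a

4a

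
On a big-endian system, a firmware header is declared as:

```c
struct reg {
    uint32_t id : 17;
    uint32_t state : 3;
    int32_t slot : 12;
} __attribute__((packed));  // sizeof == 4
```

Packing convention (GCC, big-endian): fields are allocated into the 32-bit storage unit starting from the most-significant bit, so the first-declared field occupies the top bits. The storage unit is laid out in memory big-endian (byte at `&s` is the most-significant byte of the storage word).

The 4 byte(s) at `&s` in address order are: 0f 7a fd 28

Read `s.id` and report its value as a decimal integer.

[0]=0x0f [1]=0x7a [2]=0xfd [3]=0x28 (big-endian) → word 0x0f7afd28
id:17 @ bit 15 → (0x0f7afd28>>15)&0x1ffff = 0x1ef5  ←
state:3 @ bit 12 → (0x0f7afd28>>12)&0x7 = 0x7
slot:12 @ bit 0 → (0x0f7afd28>>0)&0xfff = 0xd28

7925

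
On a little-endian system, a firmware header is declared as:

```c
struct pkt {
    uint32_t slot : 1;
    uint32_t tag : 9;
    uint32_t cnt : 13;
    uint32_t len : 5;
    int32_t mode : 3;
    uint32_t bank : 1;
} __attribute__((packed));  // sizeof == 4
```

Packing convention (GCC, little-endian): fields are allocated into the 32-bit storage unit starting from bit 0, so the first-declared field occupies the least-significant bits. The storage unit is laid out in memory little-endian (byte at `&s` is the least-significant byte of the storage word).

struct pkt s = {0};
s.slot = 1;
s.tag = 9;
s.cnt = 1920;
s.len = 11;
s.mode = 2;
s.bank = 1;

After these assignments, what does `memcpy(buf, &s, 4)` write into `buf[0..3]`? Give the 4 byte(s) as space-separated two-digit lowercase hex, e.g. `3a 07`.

[0+:1] slot=1 & 0x1 = 0x1; word=0x00000001
[1+:9] tag=9 & 0x1ff = 0x9; word=0x00000013
[10+:13] cnt=1920 & 0x1fff = 0x780; word=0x001e0013
[23+:5] len=11 & 0x1f = 0xb; word=0x059e0013
[28+:3] mode=2 & 0x7 = 0x2; word=0x259e0013
[31+:1] bank=1 & 0x1 = 0x1; word=0xa59e0013
word = 0xa59e0013 → little-endian bytes:
  [0]=0x13  [1]=0x00  [2]=0x9e  [3]=0xa5

13 00 9e a5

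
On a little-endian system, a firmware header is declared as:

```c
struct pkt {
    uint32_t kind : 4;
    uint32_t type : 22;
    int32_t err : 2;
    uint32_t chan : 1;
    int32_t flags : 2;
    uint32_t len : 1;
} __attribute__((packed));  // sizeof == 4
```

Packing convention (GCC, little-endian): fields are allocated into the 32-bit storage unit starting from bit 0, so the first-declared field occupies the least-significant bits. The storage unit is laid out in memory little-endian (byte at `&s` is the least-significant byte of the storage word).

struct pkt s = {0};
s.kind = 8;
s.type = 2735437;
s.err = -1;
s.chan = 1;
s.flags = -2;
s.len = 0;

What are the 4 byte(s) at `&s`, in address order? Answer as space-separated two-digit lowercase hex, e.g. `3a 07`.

d8 d4 9b 5e

[0+:4] kind=8 & 0xf = 0x8; word=0x00000008
[4+:22] type=2735437 & 0x3fffff = 0x29bd4d; word=0x029bd4d8
[26+:2] err=-1 & 0x3 = 0x3; word=0x0e9bd4d8
[28+:1] chan=1 & 0x1 = 0x1; word=0x1e9bd4d8
[29+:2] flags=-2 & 0x3 = 0x2; word=0x5e9bd4d8
[31+:1] len=0 & 0x1 = 0x0; word=0x5e9bd4d8
word = 0x5e9bd4d8 → little-endian bytes:
  [0]=0xd8  [1]=0xd4  [2]=0x9b  [3]=0x5e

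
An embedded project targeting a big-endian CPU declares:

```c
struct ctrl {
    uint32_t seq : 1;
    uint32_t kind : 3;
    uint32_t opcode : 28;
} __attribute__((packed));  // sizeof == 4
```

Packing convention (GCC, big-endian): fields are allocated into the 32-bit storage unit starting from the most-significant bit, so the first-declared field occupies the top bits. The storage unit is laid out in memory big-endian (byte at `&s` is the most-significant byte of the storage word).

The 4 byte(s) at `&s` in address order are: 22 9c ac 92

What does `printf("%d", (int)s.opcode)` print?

43822226

[0]=0x22 [1]=0x9c [2]=0xac [3]=0x92 (big-endian) → word 0x229cac92
seq [31+:1] = (word>>31) & 0x1 = 0
kind [28+:3] = (word>>28) & 0x7 = 2
opcode [0+:28] = (word>>0) & 0xfffffff = 43822226  ←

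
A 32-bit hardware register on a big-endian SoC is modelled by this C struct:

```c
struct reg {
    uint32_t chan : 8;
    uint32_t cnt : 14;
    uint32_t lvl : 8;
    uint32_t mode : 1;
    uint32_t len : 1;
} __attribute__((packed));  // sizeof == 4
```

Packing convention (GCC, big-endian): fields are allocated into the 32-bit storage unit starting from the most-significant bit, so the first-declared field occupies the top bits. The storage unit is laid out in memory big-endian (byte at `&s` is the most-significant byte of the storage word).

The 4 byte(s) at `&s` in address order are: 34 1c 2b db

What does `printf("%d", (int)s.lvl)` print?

[0]=0x34 [1]=0x1c [2]=0x2b [3]=0xdb (big-endian) → word 0x341c2bdb
chan [24+:8] = (word>>24) & 0xff = 52
cnt [10+:14] = (word>>10) & 0x3fff = 1802
lvl [2+:8] = (word>>2) & 0xff = 246  ←
mode [1+:1] = (word>>1) & 0x1 = 1
len [0+:1] = (word>>0) & 0x1 = 1

246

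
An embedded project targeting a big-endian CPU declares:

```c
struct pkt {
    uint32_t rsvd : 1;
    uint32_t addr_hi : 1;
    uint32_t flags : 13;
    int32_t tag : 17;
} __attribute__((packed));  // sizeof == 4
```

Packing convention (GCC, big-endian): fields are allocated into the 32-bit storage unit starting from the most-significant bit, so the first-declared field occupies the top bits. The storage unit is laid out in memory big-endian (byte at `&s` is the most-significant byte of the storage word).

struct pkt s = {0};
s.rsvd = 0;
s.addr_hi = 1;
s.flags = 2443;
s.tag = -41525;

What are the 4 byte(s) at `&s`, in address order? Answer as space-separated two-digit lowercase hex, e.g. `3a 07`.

rsvd:1 = 0 → 0x0 << 31 → word 0x00000000
addr_hi:1 = 1 → 0x1 << 30 → word 0x40000000
flags:13 = 2443 → 0x98b << 17 → word 0x53160000
tag:17 = -41525 → 0x15dcb << 0 → word 0x53175dcb
word = 0x53175dcb → big-endian bytes:
  [0]=0x53  [1]=0x17  [2]=0x5d  [3]=0xcb

53 17 5d cb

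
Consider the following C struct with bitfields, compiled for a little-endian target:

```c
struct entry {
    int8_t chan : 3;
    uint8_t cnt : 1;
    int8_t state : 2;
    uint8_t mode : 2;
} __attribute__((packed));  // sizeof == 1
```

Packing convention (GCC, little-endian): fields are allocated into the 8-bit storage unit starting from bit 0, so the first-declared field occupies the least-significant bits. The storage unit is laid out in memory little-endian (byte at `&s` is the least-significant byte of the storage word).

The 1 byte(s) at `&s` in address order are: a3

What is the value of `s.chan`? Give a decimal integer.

[0]=0xa3 (little-endian) → word 0xa3
chan [0+:3] = (word>>0) & 0x7 = 3  ←
cnt [3+:1] = (word>>3) & 0x1 = 0
state [4+:2] = (word>>4) & 0x3 = 2
mode [6+:2] = (word>>6) & 0x3 = 2
chan signed 3b, MSB=0: value = 3

3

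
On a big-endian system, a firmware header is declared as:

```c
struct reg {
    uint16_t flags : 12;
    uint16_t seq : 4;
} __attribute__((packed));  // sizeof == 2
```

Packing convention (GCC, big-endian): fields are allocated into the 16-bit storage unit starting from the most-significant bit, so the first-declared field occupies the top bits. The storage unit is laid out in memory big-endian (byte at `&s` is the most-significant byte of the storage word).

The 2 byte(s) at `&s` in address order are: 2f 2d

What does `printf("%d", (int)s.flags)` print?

[0]=0x2f [1]=0x2d (big-endian) → word 0x2f2d
flags [4+:12] = (word>>4) & 0xfff = 754  ←
seq [0+:4] = (word>>0) & 0xf = 13

754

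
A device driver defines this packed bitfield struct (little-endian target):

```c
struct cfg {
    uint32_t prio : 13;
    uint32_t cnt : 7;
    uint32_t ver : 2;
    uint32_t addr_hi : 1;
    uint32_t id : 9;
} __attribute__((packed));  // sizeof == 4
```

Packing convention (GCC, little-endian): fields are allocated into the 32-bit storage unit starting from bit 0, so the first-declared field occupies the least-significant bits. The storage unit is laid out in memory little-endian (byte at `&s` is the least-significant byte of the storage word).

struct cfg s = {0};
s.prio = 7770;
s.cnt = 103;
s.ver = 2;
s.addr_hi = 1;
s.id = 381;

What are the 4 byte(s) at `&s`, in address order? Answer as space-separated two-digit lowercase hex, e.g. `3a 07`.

5a fe ec be

[0+:13] prio=7770 & 0x1fff = 0x1e5a; word=0x00001e5a
[13+:7] cnt=103 & 0x7f = 0x67; word=0x000cfe5a
[20+:2] ver=2 & 0x3 = 0x2; word=0x002cfe5a
[22+:1] addr_hi=1 & 0x1 = 0x1; word=0x006cfe5a
[23+:9] id=381 & 0x1ff = 0x17d; word=0xbeecfe5a
word = 0xbeecfe5a → little-endian bytes:
  [0]=0x5a  [1]=0xfe  [2]=0xec  [3]=0xbe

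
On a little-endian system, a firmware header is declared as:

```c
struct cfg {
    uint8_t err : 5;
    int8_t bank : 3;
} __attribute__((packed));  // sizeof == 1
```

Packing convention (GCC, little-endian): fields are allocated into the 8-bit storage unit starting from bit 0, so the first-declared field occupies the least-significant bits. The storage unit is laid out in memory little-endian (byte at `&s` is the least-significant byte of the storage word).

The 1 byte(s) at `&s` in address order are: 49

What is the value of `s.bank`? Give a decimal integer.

[0]=0x49 (little-endian) → word 0x49
err:5 @ bit 0 → (0x49>>0)&0x1f = 0x9
bank:3 @ bit 5 → (0x49>>5)&0x7 = 0x2  ←
bank signed 3b, MSB=0: value = 2

2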